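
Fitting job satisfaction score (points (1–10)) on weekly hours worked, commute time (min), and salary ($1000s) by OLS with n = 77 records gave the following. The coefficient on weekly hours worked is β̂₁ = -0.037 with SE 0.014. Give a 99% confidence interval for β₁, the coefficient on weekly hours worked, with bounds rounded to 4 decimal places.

df = n − k − 1 = 77 − 3 − 1 = 73.
t* = t_{0.005, 73} = 2.644869.
Margin = t* × SE = 2.644869 × 0.014 = 0.037028.
CI: -0.037 ± 0.037028 → (-0.0740, 0.0000).
With 99% confidence, each one-unit increase in weekly hours worked is associated with a change of between -0.0740 and 0.0000 points (1–10) in job satisfaction score, holding the other predictors fixed.

(-0.0740, 0.0000)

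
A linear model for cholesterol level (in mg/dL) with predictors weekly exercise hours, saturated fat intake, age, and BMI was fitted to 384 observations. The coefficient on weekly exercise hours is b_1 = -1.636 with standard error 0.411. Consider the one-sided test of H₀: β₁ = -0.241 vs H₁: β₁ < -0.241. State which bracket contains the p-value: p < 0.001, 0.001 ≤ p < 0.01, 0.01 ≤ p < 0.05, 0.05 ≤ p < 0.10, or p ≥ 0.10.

p < 0.001

t = (-1.636 − (-0.241)) / 0.411 = -3.394.
df = n − k − 1 = 384 − 4 − 1 = 379.
One-sided p = P(T_{379} < t) ≈ 0.0004.
So p < 0.001.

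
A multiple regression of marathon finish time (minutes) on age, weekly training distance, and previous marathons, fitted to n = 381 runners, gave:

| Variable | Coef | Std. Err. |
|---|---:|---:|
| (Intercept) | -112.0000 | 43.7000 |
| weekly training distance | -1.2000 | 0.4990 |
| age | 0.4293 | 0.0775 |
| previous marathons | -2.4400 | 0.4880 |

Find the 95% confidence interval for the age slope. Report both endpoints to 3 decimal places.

(0.277, 0.582)

Read off: b = 0.4293, SE = 0.0775 for age.
df = n − k − 1 = 381 − 3 − 1 = 377.
t* = t_{0.025, 377} = 1.966276.
Margin = t* × SE = 1.966276 × 0.0775 = 0.15239.
CI: 0.4293 ± 0.15239 → (0.277, 0.582).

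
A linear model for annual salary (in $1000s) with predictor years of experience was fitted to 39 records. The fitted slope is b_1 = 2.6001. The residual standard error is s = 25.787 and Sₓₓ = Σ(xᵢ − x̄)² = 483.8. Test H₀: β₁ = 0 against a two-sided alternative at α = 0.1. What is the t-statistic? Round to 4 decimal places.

t = 2.2178

SE(b_1) = s/√Sₓₓ = 25.787/√483.8 = 1.17238.
t = 2.6001 / 1.17238 = 2.2178.
df = n − 2 = 37.
Two-sided p ≈ 0.0328, which is < 0.1, so reject H₀.
There is evidence that years of experience is associated with annual salary.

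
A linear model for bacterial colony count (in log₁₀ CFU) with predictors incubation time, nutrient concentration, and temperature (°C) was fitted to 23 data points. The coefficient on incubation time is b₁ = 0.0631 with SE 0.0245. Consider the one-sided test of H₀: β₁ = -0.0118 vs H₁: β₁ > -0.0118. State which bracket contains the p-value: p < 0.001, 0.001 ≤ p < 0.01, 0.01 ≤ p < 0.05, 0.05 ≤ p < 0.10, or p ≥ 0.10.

0.001 ≤ p < 0.01

t = (0.0631 − (-0.0118)) / 0.0245 = 3.057.
df = n − k − 1 = 23 − 3 − 1 = 19.
One-sided p = P(T_{19} > t) ≈ 0.0032.
So 0.001 ≤ p < 0.01.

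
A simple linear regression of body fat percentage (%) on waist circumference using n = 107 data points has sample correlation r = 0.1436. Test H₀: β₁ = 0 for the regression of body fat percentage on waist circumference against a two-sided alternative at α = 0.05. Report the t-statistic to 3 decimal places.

t = r·√(n − 2)/√(1 − r²) = 0.1436·√105/√0.979379 = 1.487.
df = n − 2 = 105.
Two-sided p ≈ 0.1400, which is ≥ 0.05, so fail to reject H₀.
The data do not give significant evidence of a linear association between waist circumference and body fat percentage.

t = 1.487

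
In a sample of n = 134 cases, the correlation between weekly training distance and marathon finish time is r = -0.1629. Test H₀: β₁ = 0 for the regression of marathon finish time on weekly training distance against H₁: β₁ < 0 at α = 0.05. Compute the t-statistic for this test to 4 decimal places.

t = r·√(n − 2)/√(1 − r²) = -0.1629·√132/√0.973464 = -1.8969.
df = n − 2 = 132.
One-sided p ≈ 0.0300, which is < 0.05, so reject H₀.
There is evidence of a linear association between weekly training distance and marathon finish time.

t = -1.8969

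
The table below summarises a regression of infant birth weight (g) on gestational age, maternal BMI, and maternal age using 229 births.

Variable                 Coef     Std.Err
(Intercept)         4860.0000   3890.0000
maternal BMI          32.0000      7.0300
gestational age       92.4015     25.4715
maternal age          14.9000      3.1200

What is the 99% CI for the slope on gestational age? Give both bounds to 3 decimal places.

(26.230, 158.573)

Read off: b = 92.4015, SE = 25.4715 for gestational age.
df = n − k − 1 = 229 − 3 − 1 = 225.
t* = t_{0.005, 225} = 2.597856.
Margin = t* × SE = 2.597856 × 25.4715 = 66.17129.
CI: 92.4015 ± 66.17129 → (26.230, 158.573).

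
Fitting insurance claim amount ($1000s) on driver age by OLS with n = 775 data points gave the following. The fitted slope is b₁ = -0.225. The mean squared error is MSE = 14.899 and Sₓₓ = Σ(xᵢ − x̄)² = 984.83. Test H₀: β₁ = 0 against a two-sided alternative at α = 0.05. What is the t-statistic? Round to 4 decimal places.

SE(b₁) = √(MSE/Sₓₓ) = √(14.899/984.83) = 0.122998.
t = -0.225 / 0.122998 = -1.8293.
df = n − 2 = 773.
Two-sided p ≈ 0.0677, which is ≥ 0.05, so fail to reject H₀.
The data do not give significant evidence of an association between driver age and insurance claim amount.

t = -1.8293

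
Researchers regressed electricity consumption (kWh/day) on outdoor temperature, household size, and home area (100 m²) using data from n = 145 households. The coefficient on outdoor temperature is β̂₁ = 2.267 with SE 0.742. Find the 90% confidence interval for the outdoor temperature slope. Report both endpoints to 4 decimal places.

(1.0384, 3.4956)

df = n − k − 1 = 145 − 3 − 1 = 141.
t* = t_{0.05, 141} = 1.655732.
Margin = t* × SE = 1.655732 × 0.742 = 1.228553.
CI: 2.267 ± 1.228553 → (1.0384, 3.4956).
With 90% confidence, each one-unit increase in outdoor temperature is associated with a change of between 1.0384 and 3.4956 kWh/day in electricity consumption, holding the other predictors fixed.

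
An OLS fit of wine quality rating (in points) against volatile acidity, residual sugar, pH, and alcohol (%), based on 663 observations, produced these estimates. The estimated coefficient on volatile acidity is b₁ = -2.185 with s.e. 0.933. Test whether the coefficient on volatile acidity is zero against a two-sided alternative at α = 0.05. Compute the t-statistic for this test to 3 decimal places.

t = -2.342

H₀: β₁ = 0 vs H₁: β₁ ≠ 0.
t = (b₁ − β₁⁰)/SE = -2.185 / 0.933 = -2.342.
df = n − k − 1 = 663 − 4 − 1 = 658.
Two-sided p ≈ 0.0195, which is < 0.05, so reject H₀.
There is evidence that volatile acidity is associated with wine quality rating, holding the other predictors fixed.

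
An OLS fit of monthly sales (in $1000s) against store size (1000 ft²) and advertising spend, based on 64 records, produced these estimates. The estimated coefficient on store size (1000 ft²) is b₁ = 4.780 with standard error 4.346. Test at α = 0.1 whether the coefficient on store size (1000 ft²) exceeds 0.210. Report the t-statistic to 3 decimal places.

H₀: β₁ = 0.210 vs H₁: β₁ > 0.210.
t = (b₁ − β₁⁰)/SE = (4.780 − 0.210) / 4.346 = 1.052.
df = n − k − 1 = 64 − 2 − 1 = 61.
One-sided p ≈ 0.1486, which is ≥ 0.1, so fail to reject H₀.
The data do not give significant evidence that the true slope on store size (1000 ft²) exceeds 0.210 $1000s per unit, holding the other predictors fixed.

t = 1.052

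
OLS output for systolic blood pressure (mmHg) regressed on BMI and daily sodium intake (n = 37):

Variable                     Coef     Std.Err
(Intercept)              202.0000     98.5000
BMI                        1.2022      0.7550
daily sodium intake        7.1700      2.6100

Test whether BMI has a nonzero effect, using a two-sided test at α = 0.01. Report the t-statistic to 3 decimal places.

t = 1.592

Read off: b = 1.2022, SE = 0.7550 for BMI.
H₀: β₁ = 0 vs H₁: β₁ ≠ 0.
t = 1.2022 / 0.7550 = 1.592.
df = n − k − 1 = 37 − 2 − 1 = 34.
Two-sided p ≈ 0.1206, which is ≥ 0.01, so fail to reject H₀.
The data do not give significant evidence of an association between BMI and systolic blood pressure, after adjusting for the other predictors.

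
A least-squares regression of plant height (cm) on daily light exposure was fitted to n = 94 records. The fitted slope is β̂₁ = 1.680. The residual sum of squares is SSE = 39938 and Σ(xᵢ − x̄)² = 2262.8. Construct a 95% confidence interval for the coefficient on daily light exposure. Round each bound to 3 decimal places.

MSE = SSE/(n − 2) = 39938/92 = 434.109.
SE(β̂₁) = √(MSE/Sₓₓ) = √(434.109/2262.8) = 0.438002.
df = n − 2 = 92.
t* = t_{0.025, 92} = 1.986086.
Margin = t* × SE = 1.986086 × 0.438002 = 0.86991.
CI: 1.680 ± 0.86991 → (0.810, 2.550).
With 95% confidence, each one-unit increase in daily light exposure is associated with a change of between 0.810 and 2.550 cm in plant height.

(0.810, 2.550)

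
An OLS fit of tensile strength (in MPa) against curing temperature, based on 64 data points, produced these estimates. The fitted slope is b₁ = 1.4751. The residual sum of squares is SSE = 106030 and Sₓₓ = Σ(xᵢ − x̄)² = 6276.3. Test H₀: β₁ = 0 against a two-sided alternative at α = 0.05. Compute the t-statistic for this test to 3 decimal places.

MSE = SSE/(n − 2) = 106030/62 = 1710.16.
SE(b₁) = √(MSE/Sₓₓ) = √(1710.16/6276.3) = 0.521995.
t = 1.4751 / 0.521995 = 2.826.
df = n − 2 = 62.
Two-sided p ≈ 0.0063, which is < 0.05, so reject H₀.
There is evidence that curing temperature is associated with tensile strength.

t = 2.826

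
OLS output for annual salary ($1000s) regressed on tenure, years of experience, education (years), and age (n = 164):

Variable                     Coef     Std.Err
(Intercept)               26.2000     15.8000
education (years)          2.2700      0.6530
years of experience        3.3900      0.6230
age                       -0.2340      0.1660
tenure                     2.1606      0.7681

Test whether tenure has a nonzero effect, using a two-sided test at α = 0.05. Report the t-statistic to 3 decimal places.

t = 2.813

Read off: b = 2.1606, SE = 0.7681 for tenure.
H₀: β₁ = 0 vs H₁: β₁ ≠ 0.
t = 2.1606 / 0.7681 = 2.813.
df = n − k − 1 = 164 − 4 − 1 = 159.
Two-sided p ≈ 0.0055, which is < 0.05, so reject H₀.
There is evidence that tenure is associated with annual salary, holding the other predictors fixed.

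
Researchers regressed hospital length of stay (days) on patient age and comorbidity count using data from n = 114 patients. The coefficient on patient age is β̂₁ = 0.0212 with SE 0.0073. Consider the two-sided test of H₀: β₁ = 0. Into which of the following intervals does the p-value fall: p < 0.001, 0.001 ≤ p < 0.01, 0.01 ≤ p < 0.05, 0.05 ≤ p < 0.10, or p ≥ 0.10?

t = 0.0212 / 0.0073 = 2.904.
df = n − k − 1 = 114 − 2 − 1 = 111.
Two-sided p = 2·P(T_{111} > |t|) ≈ 0.0044.
So 0.001 ≤ p < 0.01.

0.001 ≤ p < 0.01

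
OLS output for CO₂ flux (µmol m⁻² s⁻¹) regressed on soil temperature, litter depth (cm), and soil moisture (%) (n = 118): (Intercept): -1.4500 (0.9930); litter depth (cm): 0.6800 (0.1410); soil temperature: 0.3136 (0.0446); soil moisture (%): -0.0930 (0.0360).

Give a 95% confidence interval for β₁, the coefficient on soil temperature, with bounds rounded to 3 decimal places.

(0.225, 0.402)

Read off: b = 0.3136, SE = 0.0446 for soil temperature.
df = n − k − 1 = 118 − 3 − 1 = 114.
t* = t_{0.025, 114} = 1.980992.
Margin = t* × SE = 1.980992 × 0.0446 = 0.08835.
CI: 0.3136 ± 0.08835 → (0.225, 0.402).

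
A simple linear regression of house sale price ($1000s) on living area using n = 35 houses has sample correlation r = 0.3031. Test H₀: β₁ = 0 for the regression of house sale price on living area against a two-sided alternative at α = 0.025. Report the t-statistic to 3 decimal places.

t = 1.827

t = r·√(n − 2)/√(1 − r²) = 0.3031·√33/√0.90813 = 1.827.
df = n − 2 = 33.
Two-sided p ≈ 0.0767, which is ≥ 0.025, so fail to reject H₀.
The data do not give significant evidence of a linear association between living area and house sale price.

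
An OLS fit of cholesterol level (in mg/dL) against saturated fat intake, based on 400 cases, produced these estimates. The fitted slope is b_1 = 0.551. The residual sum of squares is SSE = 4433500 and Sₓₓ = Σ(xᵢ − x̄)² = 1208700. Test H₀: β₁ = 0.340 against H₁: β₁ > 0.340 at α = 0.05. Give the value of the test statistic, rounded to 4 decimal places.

t = 2.1979

MSE = SSE/(n − 2) = 4433500/398 = 11139.4.
SE(b_1) = √(MSE/Sₓₓ) = √(11139.4/1208700) = 0.0960003.
t = (0.551 − 0.340) / 0.0960003 = 2.1979.
df = n − 2 = 398.
One-sided p ≈ 0.0143, which is < 0.05, so reject H₀.
There is evidence that the true slope on saturated fat intake exceeds 0.340 mg/dL per unit.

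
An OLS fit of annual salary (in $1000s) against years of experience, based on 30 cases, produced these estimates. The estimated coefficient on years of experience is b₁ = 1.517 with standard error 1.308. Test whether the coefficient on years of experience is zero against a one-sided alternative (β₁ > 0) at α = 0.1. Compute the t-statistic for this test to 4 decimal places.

H₀: β₁ = 0 vs H₁: β₁ > 0.
t = (b₁ − β₁⁰)/SE = 1.517 / 1.308 = 1.1598.
df = n − 2 = 30 − 2 = 28.
One-sided p ≈ 0.1280, which is ≥ 0.1, so fail to reject H₀.
The data do not give significant evidence that the true slope on years of experience is positive.

t = 1.1598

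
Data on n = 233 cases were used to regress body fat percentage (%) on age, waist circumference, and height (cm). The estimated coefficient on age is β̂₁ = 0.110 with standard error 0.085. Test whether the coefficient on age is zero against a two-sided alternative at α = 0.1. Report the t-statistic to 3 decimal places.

H₀: β₁ = 0 vs H₁: β₁ ≠ 0.
t = (β̂₁ − β₁⁰)/SE = 0.110 / 0.085 = 1.294.
df = n − k − 1 = 233 − 3 − 1 = 229.
Two-sided p ≈ 0.1969, which is ≥ 0.1, so fail to reject H₀.
The data do not give significant evidence of an association between age and body fat percentage, after adjusting for the other predictors.

t = 1.294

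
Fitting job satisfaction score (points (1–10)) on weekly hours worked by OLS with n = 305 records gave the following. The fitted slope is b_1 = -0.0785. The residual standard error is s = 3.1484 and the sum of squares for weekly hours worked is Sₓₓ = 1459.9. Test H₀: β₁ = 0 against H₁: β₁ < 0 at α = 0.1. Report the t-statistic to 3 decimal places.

SE(b_1) = s/√Sₓₓ = 3.1484/√1459.9 = 0.0824002.
t = -0.0785 / 0.0824002 = -0.953.
df = n − 2 = 303.
One-sided p ≈ 0.1708, which is ≥ 0.1, so fail to reject H₀.
The data do not give significant evidence that the true slope on weekly hours worked is negative.

t = -0.953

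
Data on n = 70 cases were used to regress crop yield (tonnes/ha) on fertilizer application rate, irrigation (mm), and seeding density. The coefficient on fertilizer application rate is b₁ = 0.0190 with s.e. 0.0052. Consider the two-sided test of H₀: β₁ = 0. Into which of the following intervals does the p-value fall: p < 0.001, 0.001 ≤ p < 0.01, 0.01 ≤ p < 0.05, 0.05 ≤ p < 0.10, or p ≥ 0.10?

t = 0.0190 / 0.0052 = 3.654.
df = n − k − 1 = 70 − 3 − 1 = 66.
Two-sided p = 2·P(T_{66} > |t|) ≈ 0.0005.
So p < 0.001.

p < 0.001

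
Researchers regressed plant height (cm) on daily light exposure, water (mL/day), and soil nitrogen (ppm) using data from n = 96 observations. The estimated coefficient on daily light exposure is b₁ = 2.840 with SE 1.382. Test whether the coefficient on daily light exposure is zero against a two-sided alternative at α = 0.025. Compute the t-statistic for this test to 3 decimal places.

t = 2.055

H₀: β₁ = 0 vs H₁: β₁ ≠ 0.
t = (b₁ − β₁⁰)/SE = 2.840 / 1.382 = 2.055.
df = n − k − 1 = 96 − 3 − 1 = 92.
Two-sided p ≈ 0.0427, which is ≥ 0.025, so fail to reject H₀.
The data do not give significant evidence of an association between daily light exposure and plant height, after adjusting for the other predictors.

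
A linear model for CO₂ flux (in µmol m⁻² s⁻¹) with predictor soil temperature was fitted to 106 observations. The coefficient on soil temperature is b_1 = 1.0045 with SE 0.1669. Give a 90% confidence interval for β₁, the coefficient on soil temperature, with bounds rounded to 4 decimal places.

df = n − 2 = 106 − 2 = 104.
t* = t_{0.05, 104} = 1.659637.
Margin = t* × SE = 1.659637 × 0.1669 = 0.276993.
CI: 1.0045 ± 0.276993 → (0.7275, 1.2815).
With 90% confidence, each one-unit increase in soil temperature is associated with a change of between 0.7275 and 1.2815 µmol m⁻² s⁻¹ in CO₂ flux.

(0.7275, 1.2815)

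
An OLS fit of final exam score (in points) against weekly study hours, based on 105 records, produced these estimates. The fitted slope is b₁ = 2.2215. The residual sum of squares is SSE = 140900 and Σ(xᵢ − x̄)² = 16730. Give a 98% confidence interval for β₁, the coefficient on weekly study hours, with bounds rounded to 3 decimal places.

(1.546, 2.897)

MSE = SSE/(n − 2) = 140900/103 = 1367.96.
SE(b₁) = √(MSE/Sₓₓ) = √(1367.96/16730) = 0.285949.
df = n − 2 = 103.
t* = t_{0.01, 103} = 2.363098.
Margin = t* × SE = 2.363098 × 0.285949 = 0.67573.
CI: 2.2215 ± 0.67573 → (1.546, 2.897).
With 98% confidence, each one-unit increase in weekly study hours is associated with a change of between 1.546 and 2.897 points in final exam score.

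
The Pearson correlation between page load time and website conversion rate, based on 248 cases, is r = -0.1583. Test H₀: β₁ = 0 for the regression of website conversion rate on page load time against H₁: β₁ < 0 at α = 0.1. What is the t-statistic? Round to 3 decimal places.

t = r·√(n − 2)/√(1 − r²) = -0.1583·√246/√0.974941 = -2.515.
df = n − 2 = 246.
One-sided p ≈ 0.0063, which is < 0.1, so reject H₀.
There is evidence of a linear association between page load time and website conversion rate.

t = -2.515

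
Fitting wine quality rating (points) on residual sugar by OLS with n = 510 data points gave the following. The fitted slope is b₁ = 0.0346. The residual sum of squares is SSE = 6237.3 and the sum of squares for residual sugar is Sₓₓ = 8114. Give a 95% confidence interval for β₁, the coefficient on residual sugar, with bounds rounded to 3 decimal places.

(-0.042, 0.111)

MSE = SSE/(n − 2) = 6237.3/508 = 12.2781.
SE(b₁) = √(MSE/Sₓₓ) = √(12.2781/8114) = 0.0388999.
df = n − 2 = 508.
t* = t_{0.025, 508} = 1.964645.
Margin = t* × SE = 1.964645 × 0.0388999 = 0.07642.
CI: 0.0346 ± 0.07642 → (-0.042, 0.111).
With 95% confidence, each one-unit increase in residual sugar is associated with a change of between -0.042 and 0.111 points in wine quality rating.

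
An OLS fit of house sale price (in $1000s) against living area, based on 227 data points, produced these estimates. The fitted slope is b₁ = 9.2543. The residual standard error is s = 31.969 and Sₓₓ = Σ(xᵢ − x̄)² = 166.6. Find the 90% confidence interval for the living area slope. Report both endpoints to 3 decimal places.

(5.163, 13.345)

SE(b₁) = s/√Sₓₓ = 31.969/√166.6 = 2.4768.
df = n − 2 = 225.
t* = t_{0.05, 225} = 1.651654.
Margin = t* × SE = 1.651654 × 2.4768 = 4.09082.
CI: 9.2543 ± 4.09082 → (5.163, 13.345).
With 90% confidence, each one-unit increase in living area is associated with a change of between 5.163 and 13.345 $1000s in house sale price.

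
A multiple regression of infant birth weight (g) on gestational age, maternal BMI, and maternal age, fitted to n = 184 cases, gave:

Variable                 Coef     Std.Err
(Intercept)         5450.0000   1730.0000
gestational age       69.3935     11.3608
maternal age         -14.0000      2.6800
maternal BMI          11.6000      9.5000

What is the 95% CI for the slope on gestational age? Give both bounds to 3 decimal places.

(46.976, 91.811)

Read off: b = 69.3935, SE = 11.3608 for gestational age.
df = n − k − 1 = 184 − 3 − 1 = 180.
t* = t_{0.025, 180} = 1.973231.
Margin = t* × SE = 1.973231 × 11.3608 = 22.41748.
CI: 69.3935 ± 22.41748 → (46.976, 91.811).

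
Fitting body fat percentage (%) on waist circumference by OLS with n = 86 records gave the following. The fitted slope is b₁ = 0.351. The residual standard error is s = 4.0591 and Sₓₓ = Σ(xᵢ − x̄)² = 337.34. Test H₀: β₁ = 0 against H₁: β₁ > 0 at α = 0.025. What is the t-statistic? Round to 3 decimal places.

t = 1.588

SE(b₁) = s/√Sₓₓ = 4.0591/√337.34 = 0.221002.
t = 0.351 / 0.221002 = 1.588.
df = n − 2 = 84.
One-sided p ≈ 0.0580, which is ≥ 0.025, so fail to reject H₀.
The data do not give significant evidence that the true slope on waist circumference is positive.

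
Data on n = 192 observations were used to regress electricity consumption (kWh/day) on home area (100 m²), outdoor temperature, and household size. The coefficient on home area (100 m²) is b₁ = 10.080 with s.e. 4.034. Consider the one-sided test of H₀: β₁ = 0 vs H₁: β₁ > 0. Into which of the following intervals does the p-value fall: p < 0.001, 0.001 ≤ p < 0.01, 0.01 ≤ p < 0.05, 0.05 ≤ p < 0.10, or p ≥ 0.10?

t = 10.080 / 4.034 = 2.499.
df = n − k − 1 = 192 − 3 − 1 = 188.
One-sided p = P(T_{188} > t) ≈ 0.0067.
So 0.001 ≤ p < 0.01.

0.001 ≤ p < 0.01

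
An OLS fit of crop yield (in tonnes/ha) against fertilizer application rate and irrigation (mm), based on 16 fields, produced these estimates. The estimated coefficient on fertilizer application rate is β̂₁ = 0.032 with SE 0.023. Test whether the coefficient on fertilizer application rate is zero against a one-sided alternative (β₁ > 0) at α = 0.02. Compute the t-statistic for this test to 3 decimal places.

H₀: β₁ = 0 vs H₁: β₁ > 0.
t = (β̂₁ − β₁⁰)/SE = 0.032 / 0.023 = 1.391.
df = n − k − 1 = 16 − 2 − 1 = 13.
One-sided p ≈ 0.0937, which is ≥ 0.02, so fail to reject H₀.
The data do not give significant evidence that the true slope on fertilizer application rate is positive, holding the other predictors fixed.

t = 1.391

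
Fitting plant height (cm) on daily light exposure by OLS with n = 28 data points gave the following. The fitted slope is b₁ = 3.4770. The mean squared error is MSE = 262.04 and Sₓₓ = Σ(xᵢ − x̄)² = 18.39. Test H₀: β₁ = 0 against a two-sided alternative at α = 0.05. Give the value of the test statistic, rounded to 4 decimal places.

t = 0.9211

SE(b₁) = √(MSE/Sₓₓ) = √(262.04/18.39) = 3.77479.
t = 3.4770 / 3.77479 = 0.9211.
df = n − 2 = 26.
Two-sided p ≈ 0.3655, which is ≥ 0.05, so fail to reject H₀.
The data do not give significant evidence of an association between daily light exposure and plant height.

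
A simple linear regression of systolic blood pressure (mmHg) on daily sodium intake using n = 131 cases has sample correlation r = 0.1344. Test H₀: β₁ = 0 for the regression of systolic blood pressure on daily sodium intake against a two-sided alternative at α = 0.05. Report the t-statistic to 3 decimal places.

t = r·√(n − 2)/√(1 − r²) = 0.1344·√129/√0.981937 = 1.540.
df = n − 2 = 129.
Two-sided p ≈ 0.1259, which is ≥ 0.05, so fail to reject H₀.
The data do not give significant evidence of a linear association between daily sodium intake and systolic blood pressure.

t = 1.540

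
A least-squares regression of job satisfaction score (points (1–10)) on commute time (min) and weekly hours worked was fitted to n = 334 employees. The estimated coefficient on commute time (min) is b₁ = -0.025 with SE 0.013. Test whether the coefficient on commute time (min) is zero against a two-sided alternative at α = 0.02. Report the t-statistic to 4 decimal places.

t = -1.9231

H₀: β₁ = 0 vs H₁: β₁ ≠ 0.
t = (b₁ − β₁⁰)/SE = -0.025 / 0.013 = -1.9231.
df = n − k − 1 = 334 − 2 − 1 = 331.
Two-sided p ≈ 0.0553, which is ≥ 0.02, so fail to reject H₀.
The data do not give significant evidence of an association between commute time (min) and job satisfaction score, after adjusting for the other predictors.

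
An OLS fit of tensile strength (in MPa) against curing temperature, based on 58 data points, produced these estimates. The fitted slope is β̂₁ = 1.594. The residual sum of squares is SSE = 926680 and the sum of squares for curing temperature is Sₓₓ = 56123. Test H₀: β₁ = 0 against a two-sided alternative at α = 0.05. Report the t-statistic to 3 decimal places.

t = 2.936

MSE = SSE/(n − 2) = 926680/56 = 16547.9.
SE(β̂₁) = √(MSE/Sₓₓ) = √(16547.9/56123) = 0.543001.
t = 1.594 / 0.543001 = 2.936.
df = n − 2 = 56.
Two-sided p ≈ 0.0048, which is < 0.05, so reject H₀.
There is evidence that curing temperature is associated with tensile strength.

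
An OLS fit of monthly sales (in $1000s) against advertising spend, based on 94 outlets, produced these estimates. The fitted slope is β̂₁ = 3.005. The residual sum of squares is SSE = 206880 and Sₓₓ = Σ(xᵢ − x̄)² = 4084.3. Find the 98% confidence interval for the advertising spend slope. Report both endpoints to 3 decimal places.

(1.248, 4.762)

MSE = SSE/(n − 2) = 206880/92 = 2248.7.
SE(β̂₁) = √(MSE/Sₓₓ) = √(2248.7/4084.3) = 0.742004.
df = n − 2 = 92.
t* = t_{0.01, 92} = 2.367566.
Margin = t* × SE = 2.367566 × 0.742004 = 1.75674.
CI: 3.005 ± 1.75674 → (1.248, 4.762).
With 98% confidence, each one-unit increase in advertising spend is associated with a change of between 1.248 and 4.762 $1000s in monthly sales.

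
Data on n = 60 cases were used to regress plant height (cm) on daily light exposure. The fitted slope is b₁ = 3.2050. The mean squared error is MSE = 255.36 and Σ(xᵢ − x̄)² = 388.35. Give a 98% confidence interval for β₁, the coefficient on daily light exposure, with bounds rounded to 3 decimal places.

(1.265, 5.145)

SE(b₁) = √(MSE/Sₓₓ) = √(255.36/388.35) = 0.810895.
df = n − 2 = 58.
t* = t_{0.01, 58} = 2.392377.
Margin = t* × SE = 2.392377 × 0.810895 = 1.93997.
CI: 3.2050 ± 1.93997 → (1.265, 5.145).
With 98% confidence, each one-unit increase in daily light exposure is associated with a change of between 1.265 and 5.145 cm in plant height.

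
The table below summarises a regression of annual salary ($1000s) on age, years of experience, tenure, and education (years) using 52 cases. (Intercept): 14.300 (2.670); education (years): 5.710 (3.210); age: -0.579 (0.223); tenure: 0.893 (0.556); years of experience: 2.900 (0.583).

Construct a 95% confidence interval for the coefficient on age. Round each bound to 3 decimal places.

(-1.028, -0.130)

Read off: b = -0.579, SE = 0.223 for age.
df = n − k − 1 = 52 − 4 − 1 = 47.
t* = t_{0.025, 47} = 2.011741.
Margin = t* × SE = 2.011741 × 0.223 = 0.44862.
CI: -0.579 ± 0.44862 → (-1.028, -0.130).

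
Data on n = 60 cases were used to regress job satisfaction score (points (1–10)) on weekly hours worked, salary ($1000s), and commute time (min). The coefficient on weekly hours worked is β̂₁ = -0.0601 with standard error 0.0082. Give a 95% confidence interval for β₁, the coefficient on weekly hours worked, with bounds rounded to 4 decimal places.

(-0.0765, -0.0437)

df = n − k − 1 = 60 − 3 − 1 = 56.
t* = t_{0.025, 56} = 2.003241.
Margin = t* × SE = 2.003241 × 0.0082 = 0.016427.
CI: -0.0601 ± 0.016427 → (-0.0765, -0.0437).
With 95% confidence, each one-unit increase in weekly hours worked is associated with a change of between -0.0765 and -0.0437 points (1–10) in job satisfaction score, holding the other predictors fixed.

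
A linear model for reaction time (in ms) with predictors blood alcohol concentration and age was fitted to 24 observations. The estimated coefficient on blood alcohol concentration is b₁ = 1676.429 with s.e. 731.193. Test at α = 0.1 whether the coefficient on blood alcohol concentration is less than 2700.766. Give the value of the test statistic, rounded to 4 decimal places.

t = -1.4009

H₀: β₁ = 2700.766 vs H₁: β₁ < 2700.766.
t = (b₁ − β₁⁰)/SE = (1676.429 − 2700.766) / 731.193 = -1.4009.
df = n − k − 1 = 24 − 2 − 1 = 21.
One-sided p ≈ 0.0879, which is < 0.1, so reject H₀.
There is evidence that the true slope on blood alcohol concentration is below 2700.766 ms per unit, holding the other predictors fixed.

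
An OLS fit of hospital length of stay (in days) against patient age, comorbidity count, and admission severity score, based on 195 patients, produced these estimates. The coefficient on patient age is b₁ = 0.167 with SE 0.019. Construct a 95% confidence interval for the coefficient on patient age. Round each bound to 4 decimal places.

df = n − k − 1 = 195 − 3 − 1 = 191.
t* = t_{0.025, 191} = 1.972462.
Margin = t* × SE = 1.972462 × 0.019 = 0.037477.
CI: 0.167 ± 0.037477 → (0.1295, 0.2045).
With 95% confidence, each one-unit increase in patient age is associated with a change of between 0.1295 and 0.2045 days in hospital length of stay, holding the other predictors fixed.

(0.1295, 0.2045)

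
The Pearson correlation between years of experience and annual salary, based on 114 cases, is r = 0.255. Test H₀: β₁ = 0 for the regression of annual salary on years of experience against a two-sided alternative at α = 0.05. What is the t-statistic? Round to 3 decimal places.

t = 2.791

t = r·√(n − 2)/√(1 − r²) = 0.255·√112/√0.934975 = 2.791.
df = n − 2 = 112.
Two-sided p ≈ 0.0062, which is < 0.05, so reject H₀.
There is evidence of a linear association between years of experience and annual salary.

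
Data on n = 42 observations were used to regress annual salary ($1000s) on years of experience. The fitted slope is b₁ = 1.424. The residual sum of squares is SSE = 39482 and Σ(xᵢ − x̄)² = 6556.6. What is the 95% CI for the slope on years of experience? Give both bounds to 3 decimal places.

(0.640, 2.208)

MSE = SSE/(n − 2) = 39482/40 = 987.05.
SE(b₁) = √(MSE/Sₓₓ) = √(987.05/6556.6) = 0.387999.
df = n − 2 = 40.
t* = t_{0.025, 40} = 2.021075.
Margin = t* × SE = 2.021075 × 0.387999 = 0.78417.
CI: 1.424 ± 0.78417 → (0.640, 2.208).
With 95% confidence, each one-unit increase in years of experience is associated with a change of between 0.640 and 2.208 $1000s in annual salary.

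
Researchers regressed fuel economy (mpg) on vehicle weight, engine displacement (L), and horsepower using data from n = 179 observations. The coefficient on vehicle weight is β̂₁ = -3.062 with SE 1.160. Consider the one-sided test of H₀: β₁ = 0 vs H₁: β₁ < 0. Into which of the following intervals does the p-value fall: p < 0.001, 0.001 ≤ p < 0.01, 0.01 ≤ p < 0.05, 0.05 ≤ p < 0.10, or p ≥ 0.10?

t = -3.062 / 1.160 = -2.640.
df = n − k − 1 = 179 − 3 − 1 = 175.
One-sided p = P(T_{175} < t) ≈ 0.0045.
So 0.001 ≤ p < 0.01.

0.001 ≤ p < 0.01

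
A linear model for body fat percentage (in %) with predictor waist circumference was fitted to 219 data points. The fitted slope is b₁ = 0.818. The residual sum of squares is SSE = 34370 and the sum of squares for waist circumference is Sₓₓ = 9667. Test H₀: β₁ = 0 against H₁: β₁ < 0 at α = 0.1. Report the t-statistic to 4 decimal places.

t = 6.3906

MSE = SSE/(n − 2) = 34370/217 = 158.387.
SE(b₁) = √(MSE/Sₓₓ) = √(158.387/9667) = 0.128001.
t = 0.818 / 0.128001 = 6.3906.
df = n − 2 = 217.
One-sided p ≈ 1.0000, which is ≥ 0.1, so fail to reject H₀.
The data do not give significant evidence that the true slope on waist circumference is negative.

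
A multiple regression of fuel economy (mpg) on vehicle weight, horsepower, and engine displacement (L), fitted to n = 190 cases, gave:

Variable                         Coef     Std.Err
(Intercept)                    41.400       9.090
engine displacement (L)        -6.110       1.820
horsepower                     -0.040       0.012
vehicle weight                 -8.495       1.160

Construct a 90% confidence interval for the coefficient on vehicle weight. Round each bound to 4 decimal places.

(-10.4126, -6.5774)

Read off: b = -8.495, SE = 1.160 for vehicle weight.
df = n − k − 1 = 190 − 3 − 1 = 186.
t* = t_{0.05, 186} = 1.653087.
Margin = t* × SE = 1.653087 × 1.160 = 1.917581.
CI: -8.495 ± 1.917581 → (-10.4126, -6.5774).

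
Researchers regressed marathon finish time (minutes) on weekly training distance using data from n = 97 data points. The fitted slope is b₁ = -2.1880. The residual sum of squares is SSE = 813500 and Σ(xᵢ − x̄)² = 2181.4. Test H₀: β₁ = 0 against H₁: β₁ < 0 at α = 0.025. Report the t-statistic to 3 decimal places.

MSE = SSE/(n − 2) = 813500/95 = 8563.16.
SE(b₁) = √(MSE/Sₓₓ) = √(8563.16/2181.4) = 1.9813.
t = -2.1880 / 1.9813 = -1.104.
df = n − 2 = 95.
One-sided p ≈ 0.1361, which is ≥ 0.025, so fail to reject H₀.
The data do not give significant evidence that the true slope on weekly training distance is negative.

t = -1.104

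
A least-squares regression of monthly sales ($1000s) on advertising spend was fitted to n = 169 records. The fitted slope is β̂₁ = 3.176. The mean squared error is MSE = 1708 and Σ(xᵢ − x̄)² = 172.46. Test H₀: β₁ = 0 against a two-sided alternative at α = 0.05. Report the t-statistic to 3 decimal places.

SE(β̂₁) = √(MSE/Sₓₓ) = √(1708/172.46) = 3.14702.
t = 3.176 / 3.14702 = 1.009.
df = n − 2 = 167.
Two-sided p ≈ 0.3143, which is ≥ 0.05, so fail to reject H₀.
The data do not give significant evidence of an association between advertising spend and monthly sales.

t = 1.009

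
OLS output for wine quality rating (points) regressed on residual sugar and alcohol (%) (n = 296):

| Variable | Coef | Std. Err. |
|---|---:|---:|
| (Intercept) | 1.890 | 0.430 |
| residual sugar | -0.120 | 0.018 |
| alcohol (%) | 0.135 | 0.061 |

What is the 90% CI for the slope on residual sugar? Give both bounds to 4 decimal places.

(-0.1497, -0.0903)

Read off: b = -0.120, SE = 0.018 for residual sugar.
df = n − k − 1 = 296 − 2 − 1 = 293.
t* = t_{0.05, 293} = 1.650071.
Margin = t* × SE = 1.650071 × 0.018 = 0.029701.
CI: -0.120 ± 0.029701 → (-0.1497, -0.0903).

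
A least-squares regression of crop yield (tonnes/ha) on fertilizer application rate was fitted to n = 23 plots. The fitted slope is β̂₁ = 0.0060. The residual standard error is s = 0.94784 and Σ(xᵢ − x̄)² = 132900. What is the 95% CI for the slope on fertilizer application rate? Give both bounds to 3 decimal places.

(0.001, 0.011)

SE(β̂₁) = s/√Sₓₓ = 0.94784/√132900 = 0.0026.
df = n − 2 = 21.
t* = t_{0.025, 21} = 2.079614.
Margin = t* × SE = 2.079614 × 0.0026 = 0.00541.
CI: 0.0060 ± 0.00541 → (0.001, 0.011).
With 95% confidence, each one-unit increase in fertilizer application rate is associated with a change of between 0.001 and 0.011 tonnes/ha in crop yield.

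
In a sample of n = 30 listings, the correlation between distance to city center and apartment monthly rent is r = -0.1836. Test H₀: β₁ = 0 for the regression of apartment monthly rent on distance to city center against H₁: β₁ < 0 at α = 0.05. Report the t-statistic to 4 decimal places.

t = -0.9883

t = r·√(n − 2)/√(1 − r²) = -0.1836·√28/√0.966291 = -0.9883.
df = n − 2 = 28.
One-sided p ≈ 0.1657, which is ≥ 0.05, so fail to reject H₀.
The data do not give significant evidence of a linear association between distance to city center and apartment monthly rent.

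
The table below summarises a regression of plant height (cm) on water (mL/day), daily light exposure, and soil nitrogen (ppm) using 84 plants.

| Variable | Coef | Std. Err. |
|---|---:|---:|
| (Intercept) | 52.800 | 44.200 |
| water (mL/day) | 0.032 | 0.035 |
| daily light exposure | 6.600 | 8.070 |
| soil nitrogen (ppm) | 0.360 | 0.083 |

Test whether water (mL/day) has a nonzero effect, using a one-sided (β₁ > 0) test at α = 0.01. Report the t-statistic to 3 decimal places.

t = 0.914

Read off: b = 0.032, SE = 0.035 for water (mL/day).
H₀: β₁ = 0 vs H₁: β₁ > 0.
t = 0.032 / 0.035 = 0.914.
df = n − k − 1 = 84 − 3 − 1 = 80.
One-sided p ≈ 0.1817, which is ≥ 0.01, so fail to reject H₀.
The data do not give significant evidence that the true slope on water (mL/day) is positive, holding the other predictors fixed.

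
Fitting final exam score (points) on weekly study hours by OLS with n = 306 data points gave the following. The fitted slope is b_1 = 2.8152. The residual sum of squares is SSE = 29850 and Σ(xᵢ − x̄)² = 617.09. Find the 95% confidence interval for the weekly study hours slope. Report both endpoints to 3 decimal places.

MSE = SSE/(n − 2) = 29850/304 = 98.1908.
SE(b_1) = √(MSE/Sₓₓ) = √(98.1908/617.09) = 0.398897.
df = n − 2 = 304.
t* = t_{0.025, 304} = 1.967798.
Margin = t* × SE = 1.967798 × 0.398897 = 0.78495.
CI: 2.8152 ± 0.78495 → (2.030, 3.600).
With 95% confidence, each one-unit increase in weekly study hours is associated with a change of between 2.030 and 3.600 points in final exam score.

(2.030, 3.600)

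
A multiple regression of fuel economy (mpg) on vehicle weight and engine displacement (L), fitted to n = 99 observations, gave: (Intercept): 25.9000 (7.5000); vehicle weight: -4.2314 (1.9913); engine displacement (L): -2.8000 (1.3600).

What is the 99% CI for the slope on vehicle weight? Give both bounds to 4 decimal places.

Read off: b = -4.2314, SE = 1.9913 for vehicle weight.
df = n − k − 1 = 99 − 2 − 1 = 96.
t* = t_{0.005, 96} = 2.628016.
Margin = t* × SE = 2.628016 × 1.9913 = 5.233168.
CI: -4.2314 ± 5.233168 → (-9.4646, 1.0018).

(-9.4646, 1.0018)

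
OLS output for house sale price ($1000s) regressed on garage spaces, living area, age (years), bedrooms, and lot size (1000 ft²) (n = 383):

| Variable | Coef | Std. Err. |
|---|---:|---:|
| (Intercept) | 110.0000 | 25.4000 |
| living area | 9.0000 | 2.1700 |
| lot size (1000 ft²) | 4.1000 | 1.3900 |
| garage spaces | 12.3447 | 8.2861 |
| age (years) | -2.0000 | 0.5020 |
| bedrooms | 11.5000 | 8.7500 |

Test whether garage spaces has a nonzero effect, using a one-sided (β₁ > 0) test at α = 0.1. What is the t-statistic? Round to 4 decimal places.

Read off: b = 12.3447, SE = 8.2861 for garage spaces.
H₀: β₁ = 0 vs H₁: β₁ > 0.
t = 12.3447 / 8.2861 = 1.4898.
df = n − k − 1 = 383 − 5 − 1 = 377.
One-sided p ≈ 0.0686, which is < 0.1, so reject H₀.
There is evidence that the true slope on garage spaces is positive, holding the other predictors fixed.

t = 1.4898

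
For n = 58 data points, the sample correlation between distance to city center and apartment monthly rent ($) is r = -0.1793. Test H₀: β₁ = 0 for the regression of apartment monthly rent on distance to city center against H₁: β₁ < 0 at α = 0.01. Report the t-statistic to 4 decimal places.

t = r·√(n − 2)/√(1 − r²) = -0.1793·√56/√0.967852 = -1.3639.
df = n − 2 = 56.
One-sided p ≈ 0.0890, which is ≥ 0.01, so fail to reject H₀.
The data do not give significant evidence of a linear association between distance to city center and apartment monthly rent.

t = -1.3639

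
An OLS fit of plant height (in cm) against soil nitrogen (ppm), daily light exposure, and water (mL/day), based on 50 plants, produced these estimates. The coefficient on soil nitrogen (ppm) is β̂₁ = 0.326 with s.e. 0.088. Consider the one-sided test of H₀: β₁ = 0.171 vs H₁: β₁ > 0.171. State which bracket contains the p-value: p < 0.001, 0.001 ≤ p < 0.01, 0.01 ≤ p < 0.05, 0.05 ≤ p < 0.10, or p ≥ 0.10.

0.01 ≤ p < 0.05

t = (0.326 − 0.171) / 0.088 = 1.761.
df = n − k − 1 = 50 − 3 − 1 = 46.
One-sided p = P(T_{46} > t) ≈ 0.0424.
So 0.01 ≤ p < 0.05.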